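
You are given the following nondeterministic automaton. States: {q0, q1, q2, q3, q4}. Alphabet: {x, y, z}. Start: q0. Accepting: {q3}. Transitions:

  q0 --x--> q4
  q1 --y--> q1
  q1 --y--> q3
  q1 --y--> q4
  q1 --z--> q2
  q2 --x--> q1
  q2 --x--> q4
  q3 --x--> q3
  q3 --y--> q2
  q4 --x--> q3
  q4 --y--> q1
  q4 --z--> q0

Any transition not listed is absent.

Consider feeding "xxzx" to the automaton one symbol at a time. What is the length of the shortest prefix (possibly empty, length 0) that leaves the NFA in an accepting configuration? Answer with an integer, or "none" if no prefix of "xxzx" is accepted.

Start in {q0}.
Read 'x': {q0} → {q4}.
Read 'x': {q4} → {q3}.
None of the earlier sets intersect F, but {q3} does.

2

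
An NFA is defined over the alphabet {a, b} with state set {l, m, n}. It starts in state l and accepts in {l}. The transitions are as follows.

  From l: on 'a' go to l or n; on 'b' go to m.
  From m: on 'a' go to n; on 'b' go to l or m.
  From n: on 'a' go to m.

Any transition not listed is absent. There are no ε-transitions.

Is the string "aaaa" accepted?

Start in {l}.
Read 'a': {l} → {l, n}.
Read 'a': {l, n} → {l, m, n}.
Read 'a': {l, m, n} → {l, m, n}.
Read 'a': {l, m, n} → {l, m, n}.
The final set {l, m, n} contains the accepting state l.

Yes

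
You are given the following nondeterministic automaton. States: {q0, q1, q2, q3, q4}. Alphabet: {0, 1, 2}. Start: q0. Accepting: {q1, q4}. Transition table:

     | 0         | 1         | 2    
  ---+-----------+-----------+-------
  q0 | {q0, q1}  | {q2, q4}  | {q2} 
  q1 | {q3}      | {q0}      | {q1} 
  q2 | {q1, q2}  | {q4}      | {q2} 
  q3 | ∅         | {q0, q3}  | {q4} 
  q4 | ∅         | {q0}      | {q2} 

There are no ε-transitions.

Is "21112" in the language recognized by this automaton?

Start in {q0}.
Read '2': {q0} → {q2}.
Read '1': {q2} → {q4}.
Read '1': {q4} → {q0}.
Read '1': {q0} → {q2, q4}.
Read '2': {q2, q4} → {q2}.
The final set {q2} contains no accepting state.

No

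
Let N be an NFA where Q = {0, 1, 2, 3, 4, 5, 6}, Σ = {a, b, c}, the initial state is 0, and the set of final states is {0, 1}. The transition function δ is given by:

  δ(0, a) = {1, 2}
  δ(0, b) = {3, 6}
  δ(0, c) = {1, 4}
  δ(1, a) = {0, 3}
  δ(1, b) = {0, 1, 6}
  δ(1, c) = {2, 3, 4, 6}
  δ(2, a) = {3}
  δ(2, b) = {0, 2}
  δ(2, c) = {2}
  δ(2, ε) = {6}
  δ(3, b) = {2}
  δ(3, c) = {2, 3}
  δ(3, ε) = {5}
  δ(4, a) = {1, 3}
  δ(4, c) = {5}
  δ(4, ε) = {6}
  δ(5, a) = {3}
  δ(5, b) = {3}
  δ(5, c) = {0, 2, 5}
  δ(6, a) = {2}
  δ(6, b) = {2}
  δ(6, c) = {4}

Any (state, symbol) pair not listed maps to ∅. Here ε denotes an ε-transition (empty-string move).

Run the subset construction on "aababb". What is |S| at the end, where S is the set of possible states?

6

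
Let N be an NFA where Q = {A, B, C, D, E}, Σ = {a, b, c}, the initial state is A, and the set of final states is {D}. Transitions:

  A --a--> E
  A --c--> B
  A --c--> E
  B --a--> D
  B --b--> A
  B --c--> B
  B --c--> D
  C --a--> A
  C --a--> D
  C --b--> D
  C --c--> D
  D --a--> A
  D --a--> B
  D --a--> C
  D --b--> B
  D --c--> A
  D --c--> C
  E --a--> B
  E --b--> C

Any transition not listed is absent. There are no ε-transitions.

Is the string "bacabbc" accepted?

Start in {A}.
Read 'b': {A} → ∅.
The set is empty and remains empty for the remaining 6 symbols.
The final set ∅ contains no accepting state.

No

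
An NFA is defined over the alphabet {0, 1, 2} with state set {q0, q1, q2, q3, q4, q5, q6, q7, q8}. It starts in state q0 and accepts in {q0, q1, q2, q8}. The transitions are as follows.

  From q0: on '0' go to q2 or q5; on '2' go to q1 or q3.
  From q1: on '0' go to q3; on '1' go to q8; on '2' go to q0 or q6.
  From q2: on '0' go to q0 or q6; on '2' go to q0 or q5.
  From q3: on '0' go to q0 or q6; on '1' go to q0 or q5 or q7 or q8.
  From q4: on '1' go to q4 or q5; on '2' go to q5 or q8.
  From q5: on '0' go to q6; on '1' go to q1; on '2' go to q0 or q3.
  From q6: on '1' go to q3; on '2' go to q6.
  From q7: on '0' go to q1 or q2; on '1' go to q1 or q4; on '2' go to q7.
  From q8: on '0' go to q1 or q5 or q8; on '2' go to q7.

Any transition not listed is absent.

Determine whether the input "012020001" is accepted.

Yes

Start in {q0}.
Read '0': q0→{q2, q5}; now {q2, q5}.
Read '1': q2→∅, q5→{q1}; now {q1}.
Read '2': q1→{q0, q6}; now {q0, q6}.
Read '0': q0→{q2, q5}, q6→∅; now {q2, q5}.
Read '2': q2→{q0, q5}, q5→{q0, q3}; now {q0, q3, q5}.
Read '0': q0→{q2, q5}, q3→{q0, q6}, q5→{q6}; now {q0, q2, q5, q6}.
Read '0': q0→{q2, q5}, q2→{q0, q6}, q5→{q6}, q6→∅; now {q0, q2, q5, q6}.
Read '0': q0→{q2, q5}, q2→{q0, q6}, q5→{q6}, q6→∅; now {q0, q2, q5, q6}.
Read '1': q0→∅, q2→∅, q5→{q1}, q6→{q3}; now {q1, q3}.
The final set {q1, q3} contains the accepting state q1.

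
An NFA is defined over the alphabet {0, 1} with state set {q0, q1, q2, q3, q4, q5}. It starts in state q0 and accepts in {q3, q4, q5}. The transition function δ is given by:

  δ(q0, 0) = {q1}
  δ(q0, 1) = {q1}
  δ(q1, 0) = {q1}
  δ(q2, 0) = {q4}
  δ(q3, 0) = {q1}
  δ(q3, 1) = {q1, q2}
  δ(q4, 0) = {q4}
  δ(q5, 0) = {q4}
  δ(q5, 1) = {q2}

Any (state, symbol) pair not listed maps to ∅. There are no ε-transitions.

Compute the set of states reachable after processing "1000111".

Start in {q0}.
Read '1': {q0} → {q1}.
Read '0': {q1} → {q1}.
Read '0': {q1} → {q1}.
Read '0': {q1} → {q1}.
Read '1': {q1} → ∅.
The set is empty and remains empty for the remaining 2 symbols.

∅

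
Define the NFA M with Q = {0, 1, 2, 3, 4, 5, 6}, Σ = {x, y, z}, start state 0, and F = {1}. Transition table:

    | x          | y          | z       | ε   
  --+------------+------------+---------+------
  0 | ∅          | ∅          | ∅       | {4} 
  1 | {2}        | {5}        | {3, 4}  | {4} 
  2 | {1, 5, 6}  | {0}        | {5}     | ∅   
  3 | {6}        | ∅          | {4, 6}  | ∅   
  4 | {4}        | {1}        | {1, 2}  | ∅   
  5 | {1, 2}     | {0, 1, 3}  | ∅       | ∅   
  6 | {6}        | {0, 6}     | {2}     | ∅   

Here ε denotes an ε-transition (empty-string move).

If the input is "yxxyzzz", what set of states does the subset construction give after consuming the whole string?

Start: ε-closure({0}) = {0, 4}.
Read 'y': 0→∅, 4→{1}; union {1}; ε-closure = {1, 4}.
Read 'x': 1→{2}, 4→{4}; now {2, 4}.
Read 'x': 2→{1, 5, 6}, 4→{4}; now {1, 4, 5, 6}.
Read 'y': 1→{5}, 4→{1}, 5→{0, 1, 3}, 6→{0, 6}; union {0, 1, 3, 5, 6}; ε-closure = {0, 1, 3, 4, 5, 6}.
Read 'z': 0→∅, 1→{3, 4}, 3→{4, 6}, 4→{1, 2}, 5→∅, 6→{2}; now {1, 2, 3, 4, 6}.
Read 'z': 1→{3, 4}, 2→{5}, 3→{4, 6}, 4→{1, 2}, 6→{2}; now {1, 2, 3, 4, 5, 6}.
Read 'z': 1→{3, 4}, 2→{5}, 3→{4, 6}, 4→{1, 2}, 5→∅, 6→{2}; now {1, 2, 3, 4, 5, 6}.

{1, 2, 3, 4, 5, 6}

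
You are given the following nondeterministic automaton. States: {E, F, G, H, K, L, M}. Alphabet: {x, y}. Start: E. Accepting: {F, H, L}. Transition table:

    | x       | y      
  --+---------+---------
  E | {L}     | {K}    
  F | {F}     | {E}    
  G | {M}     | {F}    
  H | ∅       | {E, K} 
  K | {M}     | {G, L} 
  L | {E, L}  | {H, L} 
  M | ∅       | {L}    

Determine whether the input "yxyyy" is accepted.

Start in {E}.
Read 'y': {E} → {K}.
Read 'x': {K} → {M}.
Read 'y': {M} → {L}.
Read 'y': {L} → {H, L}.
Read 'y': {H, L} → {E, H, K, L}.
The final set {E, H, K, L} contains the accepting states H, L.

Yes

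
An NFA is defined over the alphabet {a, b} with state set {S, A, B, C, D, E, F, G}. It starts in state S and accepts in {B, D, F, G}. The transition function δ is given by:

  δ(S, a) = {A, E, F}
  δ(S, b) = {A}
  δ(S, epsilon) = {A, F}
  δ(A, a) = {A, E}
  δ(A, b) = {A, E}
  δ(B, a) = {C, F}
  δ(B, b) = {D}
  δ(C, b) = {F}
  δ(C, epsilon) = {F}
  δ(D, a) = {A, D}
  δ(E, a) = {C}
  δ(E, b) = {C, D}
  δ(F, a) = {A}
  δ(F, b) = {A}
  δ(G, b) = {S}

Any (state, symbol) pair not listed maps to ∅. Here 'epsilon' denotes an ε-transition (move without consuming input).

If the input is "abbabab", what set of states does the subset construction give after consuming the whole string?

Start: ε-closure({S}) = {S, A, F}.
Read 'a': {S, A, F} → {A, E, F}.
Read 'b': {A, E, F} → {A, C, D, E, F}.
Read 'b': {A, C, D, E, F} → {A, C, D, E, F}.
Read 'a': {A, C, D, E, F} → {A, C, D, E, F}.
Read 'b': {A, C, D, E, F} → {A, C, D, E, F}.
Read 'a': {A, C, D, E, F} → {A, C, D, E, F}.
Read 'b': {A, C, D, E, F} → {A, C, D, E, F}.

{A, C, D, E, F}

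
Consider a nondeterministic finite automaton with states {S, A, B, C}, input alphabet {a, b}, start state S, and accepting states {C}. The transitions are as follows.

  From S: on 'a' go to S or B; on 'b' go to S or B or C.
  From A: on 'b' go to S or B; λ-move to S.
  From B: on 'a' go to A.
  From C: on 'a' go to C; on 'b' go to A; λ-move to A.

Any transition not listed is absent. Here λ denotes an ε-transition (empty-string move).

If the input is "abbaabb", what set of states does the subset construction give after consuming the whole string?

{S, A, B, C}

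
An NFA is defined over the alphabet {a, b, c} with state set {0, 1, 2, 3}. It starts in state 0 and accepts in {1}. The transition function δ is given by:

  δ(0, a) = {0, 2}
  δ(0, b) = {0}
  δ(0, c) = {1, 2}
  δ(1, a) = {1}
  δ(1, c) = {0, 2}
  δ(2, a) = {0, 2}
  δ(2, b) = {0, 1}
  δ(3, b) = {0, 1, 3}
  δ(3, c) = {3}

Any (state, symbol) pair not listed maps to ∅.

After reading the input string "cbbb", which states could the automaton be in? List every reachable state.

Start in {0}.
Read 'c': 0→{1, 2}; now {1, 2}.
Read 'b': 1→∅, 2→{0, 1}; now {0, 1}.
Read 'b': 0→{0}, 1→∅; now {0}.
Read 'b': 0→{0}; now {0}.

{0}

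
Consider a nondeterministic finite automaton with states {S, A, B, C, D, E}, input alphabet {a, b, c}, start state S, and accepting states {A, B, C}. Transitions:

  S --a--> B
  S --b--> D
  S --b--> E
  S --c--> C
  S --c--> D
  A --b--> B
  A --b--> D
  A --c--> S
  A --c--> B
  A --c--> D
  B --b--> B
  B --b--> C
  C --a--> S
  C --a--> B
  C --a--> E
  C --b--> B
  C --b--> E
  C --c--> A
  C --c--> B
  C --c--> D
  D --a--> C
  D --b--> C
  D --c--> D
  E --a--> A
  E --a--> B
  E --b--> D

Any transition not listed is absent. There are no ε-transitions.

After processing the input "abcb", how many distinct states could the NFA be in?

Start in {S}.
Read 'a': {S} → {B}.
Read 'b': {B} → {B, C}.
Read 'c': {B, C} → {A, B, D}.
Read 'b': {A, B, D} → {B, C, D}.
That set has 3 states.

3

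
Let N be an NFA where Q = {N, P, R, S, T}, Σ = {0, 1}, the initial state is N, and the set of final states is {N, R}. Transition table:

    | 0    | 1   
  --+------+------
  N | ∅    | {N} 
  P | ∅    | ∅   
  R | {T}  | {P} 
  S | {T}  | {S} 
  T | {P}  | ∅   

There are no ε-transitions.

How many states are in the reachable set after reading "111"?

1

Start in {N}.
Read '1': N→{N}; now {N}.
Read '1': N→{N}; now {N}.
Read '1': N→{N}; now {N}.
That set has 1 state.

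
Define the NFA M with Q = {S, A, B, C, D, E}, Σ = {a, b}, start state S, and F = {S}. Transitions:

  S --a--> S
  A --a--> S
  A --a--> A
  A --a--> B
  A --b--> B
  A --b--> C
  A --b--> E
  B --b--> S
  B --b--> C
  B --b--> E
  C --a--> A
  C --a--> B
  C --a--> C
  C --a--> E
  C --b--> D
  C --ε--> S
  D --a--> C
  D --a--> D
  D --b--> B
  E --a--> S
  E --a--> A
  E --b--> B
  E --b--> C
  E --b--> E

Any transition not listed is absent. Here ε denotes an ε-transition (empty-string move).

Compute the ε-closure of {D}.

Begin with {D}.
No ε-moves leave this set, so the closure equals the set itself.

{D}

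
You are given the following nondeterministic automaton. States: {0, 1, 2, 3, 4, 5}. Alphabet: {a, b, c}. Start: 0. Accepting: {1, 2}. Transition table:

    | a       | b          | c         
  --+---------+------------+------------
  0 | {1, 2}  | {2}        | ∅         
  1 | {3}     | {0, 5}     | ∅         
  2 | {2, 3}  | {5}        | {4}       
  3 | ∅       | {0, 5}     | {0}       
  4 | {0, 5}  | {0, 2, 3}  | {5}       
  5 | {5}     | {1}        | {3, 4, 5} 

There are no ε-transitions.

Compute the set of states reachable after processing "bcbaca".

Start in {0}.
Read 'b': 0→{2}; now {2}.
Read 'c': 2→{4}; now {4}.
Read 'b': 4→{0, 2, 3}; now {0, 2, 3}.
Read 'a': 0→{1, 2}, 2→{2, 3}, 3→∅; now {1, 2, 3}.
Read 'c': 1→∅, 2→{4}, 3→{0}; now {0, 4}.
Read 'a': 0→{1, 2}, 4→{0, 5}; now {0, 1, 2, 5}.

{0, 1, 2, 5}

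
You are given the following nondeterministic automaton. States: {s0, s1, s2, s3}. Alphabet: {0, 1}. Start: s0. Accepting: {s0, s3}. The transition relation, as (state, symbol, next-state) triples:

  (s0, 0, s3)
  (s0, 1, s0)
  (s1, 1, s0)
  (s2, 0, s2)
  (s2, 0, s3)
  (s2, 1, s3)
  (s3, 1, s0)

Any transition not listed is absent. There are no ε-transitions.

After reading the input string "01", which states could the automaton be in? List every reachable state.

Start in {s0}.
Read '0': {s0} → {s3}.
Read '1': {s3} → {s0}.

{s0}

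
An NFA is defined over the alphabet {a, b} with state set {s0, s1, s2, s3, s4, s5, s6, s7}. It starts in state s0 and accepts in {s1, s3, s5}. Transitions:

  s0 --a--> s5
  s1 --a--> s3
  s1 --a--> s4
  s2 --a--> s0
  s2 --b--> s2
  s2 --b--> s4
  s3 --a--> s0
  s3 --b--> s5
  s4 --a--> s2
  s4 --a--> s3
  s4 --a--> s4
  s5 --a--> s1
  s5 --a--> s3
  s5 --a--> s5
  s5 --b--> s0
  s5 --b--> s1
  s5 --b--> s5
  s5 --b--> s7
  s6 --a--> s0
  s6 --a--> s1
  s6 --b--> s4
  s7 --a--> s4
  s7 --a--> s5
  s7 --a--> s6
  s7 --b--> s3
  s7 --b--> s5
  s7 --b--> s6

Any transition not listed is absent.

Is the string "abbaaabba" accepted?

Yes

Start in {s0}.
Read 'a': {s0} → {s5}.
Read 'b': {s5} → {s0, s1, s5, s7}.
Read 'b': {s0, s1, s5, s7} → {s0, s1, s3, s5, s6, s7}.
Read 'a': {s0, s1, s3, s5, s6, s7} → {s0, s1, s3, s4, s5, s6}.
Read 'a': {s0, s1, s3, s4, s5, s6} → {s0, s1, s2, s3, s4, s5}.
Read 'a': {s0, s1, s2, s3, s4, s5} → {s0, s1, s2, s3, s4, s5}.
Read 'b': {s0, s1, s2, s3, s4, s5} → {s0, s1, s2, s4, s5, s7}.
Read 'b': {s0, s1, s2, s4, s5, s7} → {s0, s1, s2, s3, s4, s5, s6, s7}.
Read 'a': {s0, s1, s2, s3, s4, s5, s6, s7} → {s0, s1, s2, s3, s4, s5, s6}.
The final set {s0, s1, s2, s3, s4, s5, s6} contains the accepting states s1, s3, s5.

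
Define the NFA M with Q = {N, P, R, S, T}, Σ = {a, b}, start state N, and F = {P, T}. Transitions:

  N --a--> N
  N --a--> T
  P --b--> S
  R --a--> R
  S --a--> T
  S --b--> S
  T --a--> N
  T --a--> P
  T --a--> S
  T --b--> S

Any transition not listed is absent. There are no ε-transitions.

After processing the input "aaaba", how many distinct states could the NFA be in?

Start in {N}.
Read 'a': N→{N, T}; now {N, T}.
Read 'a': N→{N, T}, T→{N, P, S}; now {N, P, S, T}.
Read 'a': N→{N, T}, P→∅, S→{T}, T→{N, P, S}; now {N, P, S, T}.
Read 'b': N→∅, P→{S}, S→{S}, T→{S}; now {S}.
Read 'a': S→{T}; now {T}.
That set has 1 state.

1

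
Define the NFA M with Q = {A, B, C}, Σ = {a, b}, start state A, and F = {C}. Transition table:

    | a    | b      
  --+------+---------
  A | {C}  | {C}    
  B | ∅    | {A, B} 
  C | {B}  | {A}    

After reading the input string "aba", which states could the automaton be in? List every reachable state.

{C}

Start in {A}.
Read 'a': A→{C}; now {C}.
Read 'b': C→{A}; now {A}.
Read 'a': A→{C}; now {C}.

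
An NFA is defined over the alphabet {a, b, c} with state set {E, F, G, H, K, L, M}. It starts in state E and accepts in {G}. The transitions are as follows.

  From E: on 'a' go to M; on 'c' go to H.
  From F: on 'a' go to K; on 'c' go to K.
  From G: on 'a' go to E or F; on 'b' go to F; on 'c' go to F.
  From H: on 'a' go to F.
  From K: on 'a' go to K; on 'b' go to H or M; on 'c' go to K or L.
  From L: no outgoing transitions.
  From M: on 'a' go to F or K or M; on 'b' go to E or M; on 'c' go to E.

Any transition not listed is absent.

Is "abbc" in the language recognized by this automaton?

No

Start in {E}.
Read 'a': {E} → {M}.
Read 'b': {M} → {E, M}.
Read 'b': {E, M} → {E, M}.
Read 'c': {E, M} → {E, H}.
The final set {E, H} contains no accepting state.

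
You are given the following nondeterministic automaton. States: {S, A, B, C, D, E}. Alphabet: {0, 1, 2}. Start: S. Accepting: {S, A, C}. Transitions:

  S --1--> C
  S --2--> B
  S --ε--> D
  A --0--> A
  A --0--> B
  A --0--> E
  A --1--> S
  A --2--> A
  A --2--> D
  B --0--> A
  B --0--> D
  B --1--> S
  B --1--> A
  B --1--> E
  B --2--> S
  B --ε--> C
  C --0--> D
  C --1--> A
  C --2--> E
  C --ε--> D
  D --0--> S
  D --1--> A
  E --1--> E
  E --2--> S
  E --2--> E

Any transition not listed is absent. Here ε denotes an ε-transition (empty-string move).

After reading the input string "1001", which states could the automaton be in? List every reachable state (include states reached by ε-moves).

Start: ε-closure({S}) = {S, D}.
Read '1': S→{C}, D→{A}; union {A, C}; ε-closure = {A, C, D}.
Read '0': A→{A, B, E}, C→{D}, D→{S}; union {S, A, B, D, E}; ε-closure = {S, A, B, C, D, E}.
Read '0': S→∅, A→{A, B, E}, B→{A, D}, C→{D}, D→{S}, E→∅; union {S, A, B, D, E}; ε-closure = {S, A, B, C, D, E}.
Read '1': S→{C}, A→{S}, B→{S, A, E}, C→{A}, D→{A}, E→{E}; union {S, A, C, E}; ε-closure = {S, A, C, D, E}.

{S, A, C, D, E}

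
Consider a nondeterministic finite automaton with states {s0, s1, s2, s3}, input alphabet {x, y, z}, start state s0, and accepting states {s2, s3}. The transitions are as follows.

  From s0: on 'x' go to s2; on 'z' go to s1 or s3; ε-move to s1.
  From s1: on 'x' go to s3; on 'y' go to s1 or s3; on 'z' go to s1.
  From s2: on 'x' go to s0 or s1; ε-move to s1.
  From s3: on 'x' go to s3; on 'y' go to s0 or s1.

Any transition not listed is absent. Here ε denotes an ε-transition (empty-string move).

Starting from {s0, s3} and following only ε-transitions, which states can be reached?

{s0, s1, s3}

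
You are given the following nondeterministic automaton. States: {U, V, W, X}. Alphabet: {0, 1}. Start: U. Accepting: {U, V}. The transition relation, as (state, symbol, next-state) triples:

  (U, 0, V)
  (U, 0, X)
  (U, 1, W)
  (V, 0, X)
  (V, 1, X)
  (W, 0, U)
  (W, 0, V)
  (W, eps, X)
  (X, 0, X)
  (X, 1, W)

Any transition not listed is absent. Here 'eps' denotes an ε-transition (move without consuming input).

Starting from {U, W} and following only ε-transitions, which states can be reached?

{U, W, X}

Begin with {U, W}.
ε-move W → X; add X.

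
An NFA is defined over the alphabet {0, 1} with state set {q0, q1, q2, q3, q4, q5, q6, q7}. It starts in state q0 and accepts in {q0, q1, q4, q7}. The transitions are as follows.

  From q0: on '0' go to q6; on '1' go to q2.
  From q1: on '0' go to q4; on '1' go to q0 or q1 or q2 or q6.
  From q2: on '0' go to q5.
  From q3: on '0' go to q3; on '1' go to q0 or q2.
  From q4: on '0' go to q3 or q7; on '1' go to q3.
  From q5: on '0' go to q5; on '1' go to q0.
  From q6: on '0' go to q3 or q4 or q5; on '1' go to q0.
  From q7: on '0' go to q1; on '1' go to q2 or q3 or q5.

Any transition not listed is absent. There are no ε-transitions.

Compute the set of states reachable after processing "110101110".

∅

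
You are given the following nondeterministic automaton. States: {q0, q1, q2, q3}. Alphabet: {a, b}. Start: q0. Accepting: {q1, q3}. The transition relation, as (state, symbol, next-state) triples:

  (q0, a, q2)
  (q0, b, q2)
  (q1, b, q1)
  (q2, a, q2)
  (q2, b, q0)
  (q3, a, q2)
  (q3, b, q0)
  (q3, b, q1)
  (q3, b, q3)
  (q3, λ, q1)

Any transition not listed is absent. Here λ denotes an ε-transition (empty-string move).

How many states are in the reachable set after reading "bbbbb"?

1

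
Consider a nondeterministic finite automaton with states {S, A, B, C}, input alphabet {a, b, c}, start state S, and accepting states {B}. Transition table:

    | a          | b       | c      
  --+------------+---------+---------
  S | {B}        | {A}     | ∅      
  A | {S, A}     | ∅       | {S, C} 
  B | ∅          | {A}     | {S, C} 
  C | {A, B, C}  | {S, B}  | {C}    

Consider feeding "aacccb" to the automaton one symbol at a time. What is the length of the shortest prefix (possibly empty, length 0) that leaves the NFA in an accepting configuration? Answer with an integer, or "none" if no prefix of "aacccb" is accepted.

Start in {S}.
Read 'a': S→{B}; now {B}.
None of the earlier sets intersect F, but {B} does.

1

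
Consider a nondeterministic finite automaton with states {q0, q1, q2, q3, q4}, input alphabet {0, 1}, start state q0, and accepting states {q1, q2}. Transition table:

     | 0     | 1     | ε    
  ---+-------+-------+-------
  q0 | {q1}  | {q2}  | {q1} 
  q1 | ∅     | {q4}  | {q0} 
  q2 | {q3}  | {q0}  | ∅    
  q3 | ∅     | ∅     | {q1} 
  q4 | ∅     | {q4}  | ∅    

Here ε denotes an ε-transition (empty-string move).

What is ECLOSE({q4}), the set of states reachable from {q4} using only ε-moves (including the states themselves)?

Begin with {q4}.
No ε-moves leave this set, so the closure equals the set itself.

{q4}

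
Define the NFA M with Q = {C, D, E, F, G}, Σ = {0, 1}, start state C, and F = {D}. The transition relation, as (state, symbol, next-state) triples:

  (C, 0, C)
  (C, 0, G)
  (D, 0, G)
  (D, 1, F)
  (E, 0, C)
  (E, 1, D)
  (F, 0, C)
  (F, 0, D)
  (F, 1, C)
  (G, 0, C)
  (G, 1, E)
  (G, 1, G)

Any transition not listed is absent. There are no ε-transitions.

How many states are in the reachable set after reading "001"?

Start in {C}.
Read '0': C→{C, G}; now {C, G}.
Read '0': C→{C, G}, G→{C}; now {C, G}.
Read '1': C→∅, G→{E, G}; now {E, G}.
That set has 2 states.

2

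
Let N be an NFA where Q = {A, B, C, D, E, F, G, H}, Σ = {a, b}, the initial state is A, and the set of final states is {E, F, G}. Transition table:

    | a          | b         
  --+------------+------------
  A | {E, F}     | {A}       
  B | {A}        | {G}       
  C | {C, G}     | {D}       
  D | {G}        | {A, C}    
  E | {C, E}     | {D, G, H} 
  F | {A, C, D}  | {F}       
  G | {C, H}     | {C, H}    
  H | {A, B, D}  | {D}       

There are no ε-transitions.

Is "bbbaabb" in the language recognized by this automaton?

No

Start in {A}.
Read 'b': A→{A}; now {A}.
Read 'b': A→{A}; now {A}.
Read 'b': A→{A}; now {A}.
Read 'a': A→{E, F}; now {E, F}.
Read 'a': E→{C, E}, F→{A, C, D}; now {A, C, D, E}.
Read 'b': A→{A}, C→{D}, D→{A, C}, E→{D, G, H}; now {A, C, D, G, H}.
Read 'b': A→{A}, C→{D}, D→{A, C}, G→{C, H}, H→{D}; now {A, C, D, H}.
The final set {A, C, D, H} contains no accepting state.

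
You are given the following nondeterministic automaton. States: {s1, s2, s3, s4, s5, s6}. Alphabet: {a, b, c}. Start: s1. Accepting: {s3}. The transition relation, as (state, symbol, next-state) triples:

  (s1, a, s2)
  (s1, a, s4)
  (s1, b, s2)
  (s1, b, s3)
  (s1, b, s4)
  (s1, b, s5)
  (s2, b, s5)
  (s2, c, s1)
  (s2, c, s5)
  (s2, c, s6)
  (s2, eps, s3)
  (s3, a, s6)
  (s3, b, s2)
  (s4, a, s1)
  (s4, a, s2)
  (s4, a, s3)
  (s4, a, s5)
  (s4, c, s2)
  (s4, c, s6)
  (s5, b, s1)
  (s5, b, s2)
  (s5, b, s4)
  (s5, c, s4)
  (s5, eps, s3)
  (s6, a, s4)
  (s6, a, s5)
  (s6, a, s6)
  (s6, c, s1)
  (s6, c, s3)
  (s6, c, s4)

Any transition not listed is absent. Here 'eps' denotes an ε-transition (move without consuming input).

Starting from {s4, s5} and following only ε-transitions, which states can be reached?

Begin with {s4, s5}.
ε-move s5 → s3; add s3.

{s3, s4, s5}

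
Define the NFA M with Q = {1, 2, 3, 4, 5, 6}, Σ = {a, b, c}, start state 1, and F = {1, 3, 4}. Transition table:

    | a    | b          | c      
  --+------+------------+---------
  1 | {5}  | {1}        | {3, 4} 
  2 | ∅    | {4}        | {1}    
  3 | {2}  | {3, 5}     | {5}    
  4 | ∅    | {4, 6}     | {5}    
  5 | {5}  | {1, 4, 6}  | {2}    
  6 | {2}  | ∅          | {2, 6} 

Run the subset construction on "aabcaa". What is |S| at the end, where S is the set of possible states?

Start in {1}.
Read 'a': {1} → {5}.
Read 'a': {5} → {5}.
Read 'b': {5} → {1, 4, 6}.
Read 'c': {1, 4, 6} → {2, 3, 4, 5, 6}.
Read 'a': {2, 3, 4, 5, 6} → {2, 5}.
Read 'a': {2, 5} → {5}.
That set has 1 state.

1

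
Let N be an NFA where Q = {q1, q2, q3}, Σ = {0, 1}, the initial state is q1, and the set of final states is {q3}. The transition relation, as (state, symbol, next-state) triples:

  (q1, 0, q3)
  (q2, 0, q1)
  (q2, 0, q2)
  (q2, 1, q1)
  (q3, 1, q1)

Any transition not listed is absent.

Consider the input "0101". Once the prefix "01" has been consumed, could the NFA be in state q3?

No

Start in {q1}.
Read '0': {q1} → {q3}.
Read '1': {q3} → {q1}.
State q3 is not in {q1}.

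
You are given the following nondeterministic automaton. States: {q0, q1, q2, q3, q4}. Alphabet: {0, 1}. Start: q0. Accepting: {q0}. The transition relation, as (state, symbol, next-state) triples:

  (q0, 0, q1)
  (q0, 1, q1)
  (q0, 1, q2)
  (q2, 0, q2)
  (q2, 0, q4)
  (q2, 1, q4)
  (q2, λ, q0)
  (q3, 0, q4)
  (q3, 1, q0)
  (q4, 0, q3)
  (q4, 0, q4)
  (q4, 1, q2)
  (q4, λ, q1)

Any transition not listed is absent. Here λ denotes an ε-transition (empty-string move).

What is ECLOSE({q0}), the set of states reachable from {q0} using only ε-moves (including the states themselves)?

{q0}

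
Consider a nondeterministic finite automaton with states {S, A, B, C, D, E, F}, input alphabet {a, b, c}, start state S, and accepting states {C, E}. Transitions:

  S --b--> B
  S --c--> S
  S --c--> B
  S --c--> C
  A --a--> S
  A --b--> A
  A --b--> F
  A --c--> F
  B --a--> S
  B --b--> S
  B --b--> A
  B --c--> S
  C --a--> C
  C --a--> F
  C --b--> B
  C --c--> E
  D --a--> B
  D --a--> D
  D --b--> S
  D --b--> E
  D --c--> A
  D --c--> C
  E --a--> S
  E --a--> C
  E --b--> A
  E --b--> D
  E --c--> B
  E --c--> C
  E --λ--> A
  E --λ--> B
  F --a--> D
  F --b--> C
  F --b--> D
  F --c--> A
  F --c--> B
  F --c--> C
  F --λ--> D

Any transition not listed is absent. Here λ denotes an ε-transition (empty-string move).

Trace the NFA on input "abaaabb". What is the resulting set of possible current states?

∅

Start in {S}.
Read 'a': {S} → ∅.
The set is empty and remains empty for the remaining 6 symbols.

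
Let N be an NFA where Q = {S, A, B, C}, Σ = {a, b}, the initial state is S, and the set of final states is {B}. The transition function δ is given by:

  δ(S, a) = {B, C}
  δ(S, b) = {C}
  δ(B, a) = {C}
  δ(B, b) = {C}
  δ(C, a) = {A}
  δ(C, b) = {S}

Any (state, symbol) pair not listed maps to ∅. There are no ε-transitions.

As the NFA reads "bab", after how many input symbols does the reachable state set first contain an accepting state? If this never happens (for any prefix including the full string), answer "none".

Start in {S}.
Read 'b': S→{C}; now {C}.
Read 'a': C→{A}; now {A}.
Read 'b': A→∅; now ∅.
No reachable set along the way intersects F.

none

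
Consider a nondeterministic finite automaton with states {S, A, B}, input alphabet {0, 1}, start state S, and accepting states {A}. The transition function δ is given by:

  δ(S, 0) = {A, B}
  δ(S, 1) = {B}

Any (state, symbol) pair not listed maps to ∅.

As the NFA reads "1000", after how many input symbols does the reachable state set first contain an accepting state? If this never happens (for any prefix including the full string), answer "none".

Start in {S}.
Read '1': {S} → {B}.
Read '0': {B} → ∅.
The set is empty and remains empty for the remaining 2 symbols.
No reachable set along the way intersects F.

none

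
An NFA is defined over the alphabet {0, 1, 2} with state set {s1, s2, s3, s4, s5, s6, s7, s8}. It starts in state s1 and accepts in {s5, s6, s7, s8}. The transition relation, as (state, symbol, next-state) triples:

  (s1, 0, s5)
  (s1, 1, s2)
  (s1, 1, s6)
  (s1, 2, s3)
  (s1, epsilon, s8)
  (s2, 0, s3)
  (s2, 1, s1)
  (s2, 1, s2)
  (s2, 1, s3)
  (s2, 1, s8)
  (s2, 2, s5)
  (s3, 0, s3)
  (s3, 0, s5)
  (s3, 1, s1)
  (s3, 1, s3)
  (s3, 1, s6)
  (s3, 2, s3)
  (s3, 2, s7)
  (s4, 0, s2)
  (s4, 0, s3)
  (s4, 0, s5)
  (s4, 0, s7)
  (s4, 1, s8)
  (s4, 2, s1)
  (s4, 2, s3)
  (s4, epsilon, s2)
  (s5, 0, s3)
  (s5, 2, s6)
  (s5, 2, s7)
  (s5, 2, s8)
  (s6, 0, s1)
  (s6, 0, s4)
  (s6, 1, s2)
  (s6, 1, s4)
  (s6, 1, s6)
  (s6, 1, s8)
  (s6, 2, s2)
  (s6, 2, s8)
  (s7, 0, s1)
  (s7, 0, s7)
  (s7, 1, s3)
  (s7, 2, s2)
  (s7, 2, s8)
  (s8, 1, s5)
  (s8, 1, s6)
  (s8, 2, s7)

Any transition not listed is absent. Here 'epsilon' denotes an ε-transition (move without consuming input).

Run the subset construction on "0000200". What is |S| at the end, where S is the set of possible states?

6

Start: ε-closure({s1}) = {s1, s8}.
Read '0': {s1, s8} → {s5}.
Read '0': {s5} → {s3}.
Read '0': {s3} → {s3, s5}.
Read '0': {s3, s5} → {s3, s5}.
Read '2': {s3, s5} → {s3, s6, s7, s8}.
Read '0': {s3, s6, s7, s8} → {s1, s2, s3, s4, s5, s7, s8}.
Read '0': {s1, s2, s3, s4, s5, s7, s8} → {s1, s2, s3, s5, s7, s8}.
That set has 6 states.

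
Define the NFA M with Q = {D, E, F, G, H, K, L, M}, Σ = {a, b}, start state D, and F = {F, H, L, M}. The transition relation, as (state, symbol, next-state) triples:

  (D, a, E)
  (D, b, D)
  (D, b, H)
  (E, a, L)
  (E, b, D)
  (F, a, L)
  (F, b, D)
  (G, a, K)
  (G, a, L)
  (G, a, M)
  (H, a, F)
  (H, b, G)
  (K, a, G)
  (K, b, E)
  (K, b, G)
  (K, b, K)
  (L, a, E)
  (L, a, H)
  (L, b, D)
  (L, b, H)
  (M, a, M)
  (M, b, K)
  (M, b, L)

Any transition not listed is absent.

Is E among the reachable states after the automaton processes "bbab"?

Yes

Start in {D}.
Read 'b': D→{D, H}; now {D, H}.
Read 'b': D→{D, H}, H→{G}; now {D, G, H}.
Read 'a': D→{E}, G→{K, L, M}, H→{F}; now {E, F, K, L, M}.
Read 'b': E→{D}, F→{D}, K→{E, G, K}, L→{D, H}, M→{K, L}; now {D, E, G, H, K, L}.
State E is in {D, E, G, H, K, L}.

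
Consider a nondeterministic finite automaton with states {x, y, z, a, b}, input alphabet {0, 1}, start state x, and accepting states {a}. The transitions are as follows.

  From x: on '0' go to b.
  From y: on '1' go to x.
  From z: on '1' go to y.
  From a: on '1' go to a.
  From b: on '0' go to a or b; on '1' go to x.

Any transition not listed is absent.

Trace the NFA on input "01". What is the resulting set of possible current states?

Start in {x}.
Read '0': x→{b}; now {b}.
Read '1': b→{x}; now {x}.

{x}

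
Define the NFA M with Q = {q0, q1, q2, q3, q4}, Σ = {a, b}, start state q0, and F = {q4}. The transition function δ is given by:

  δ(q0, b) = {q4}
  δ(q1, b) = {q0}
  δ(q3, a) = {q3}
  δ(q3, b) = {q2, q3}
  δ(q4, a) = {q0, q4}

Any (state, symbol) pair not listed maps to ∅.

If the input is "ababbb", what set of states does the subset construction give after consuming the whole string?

∅

Start in {q0}.
Read 'a': q0→∅; now ∅.
The set is empty and remains empty for the remaining 5 symbols.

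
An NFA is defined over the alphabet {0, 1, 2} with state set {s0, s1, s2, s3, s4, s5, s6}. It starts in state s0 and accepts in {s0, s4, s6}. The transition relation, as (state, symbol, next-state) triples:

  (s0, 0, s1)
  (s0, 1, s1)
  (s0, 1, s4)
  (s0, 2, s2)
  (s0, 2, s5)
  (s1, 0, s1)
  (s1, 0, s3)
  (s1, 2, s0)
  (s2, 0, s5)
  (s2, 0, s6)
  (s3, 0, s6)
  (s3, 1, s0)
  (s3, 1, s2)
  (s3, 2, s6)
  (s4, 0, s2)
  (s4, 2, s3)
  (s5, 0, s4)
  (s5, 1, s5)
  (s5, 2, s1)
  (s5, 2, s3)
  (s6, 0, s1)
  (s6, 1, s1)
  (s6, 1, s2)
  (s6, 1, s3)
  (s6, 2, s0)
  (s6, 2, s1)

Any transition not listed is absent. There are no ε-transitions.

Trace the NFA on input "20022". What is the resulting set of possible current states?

Start in {s0}.
Read '2': s0→{s2, s5}; now {s2, s5}.
Read '0': s2→{s5, s6}, s5→{s4}; now {s4, s5, s6}.
Read '0': s4→{s2}, s5→{s4}, s6→{s1}; now {s1, s2, s4}.
Read '2': s1→{s0}, s2→∅, s4→{s3}; now {s0, s3}.
Read '2': s0→{s2, s5}, s3→{s6}; now {s2, s5, s6}.

{s2, s5, s6}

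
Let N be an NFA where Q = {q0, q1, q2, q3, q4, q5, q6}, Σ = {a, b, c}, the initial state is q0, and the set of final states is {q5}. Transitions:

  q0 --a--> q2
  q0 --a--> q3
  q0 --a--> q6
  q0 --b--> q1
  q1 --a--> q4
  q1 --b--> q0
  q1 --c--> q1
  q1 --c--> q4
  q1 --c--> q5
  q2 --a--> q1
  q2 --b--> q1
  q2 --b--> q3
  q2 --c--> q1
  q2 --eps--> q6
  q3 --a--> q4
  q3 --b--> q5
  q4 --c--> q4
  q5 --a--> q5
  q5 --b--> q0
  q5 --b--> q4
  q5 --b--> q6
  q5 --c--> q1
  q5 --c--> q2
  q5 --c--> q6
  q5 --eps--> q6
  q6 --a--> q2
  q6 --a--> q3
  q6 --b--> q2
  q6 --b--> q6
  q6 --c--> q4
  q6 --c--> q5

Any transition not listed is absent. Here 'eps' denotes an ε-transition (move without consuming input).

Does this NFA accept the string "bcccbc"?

Start in {q0}.
Read 'b': {q0} → {q1}.
Read 'c': {q1} → {q1, q4, q5, q6}.
Read 'c': {q1, q4, q5, q6} → {q1, q2, q4, q5, q6}.
Read 'c': {q1, q2, q4, q5, q6} → {q1, q2, q4, q5, q6}.
Read 'b': {q1, q2, q4, q5, q6} → {q0, q1, q2, q3, q4, q6}.
Read 'c': {q0, q1, q2, q3, q4, q6} → {q1, q4, q5, q6}.
The final set {q1, q4, q5, q6} contains the accepting state q5.

Yes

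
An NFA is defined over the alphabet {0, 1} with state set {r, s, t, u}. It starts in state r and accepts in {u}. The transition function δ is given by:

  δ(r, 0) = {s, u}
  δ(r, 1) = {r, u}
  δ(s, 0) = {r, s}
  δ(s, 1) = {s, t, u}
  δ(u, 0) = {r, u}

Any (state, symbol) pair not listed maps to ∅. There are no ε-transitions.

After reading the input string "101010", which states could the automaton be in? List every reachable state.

{r, s, u}

Start in {r}.
Read '1': r→{r, u}; now {r, u}.
Read '0': r→{s, u}, u→{r, u}; now {r, s, u}.
Read '1': r→{r, u}, s→{s, t, u}, u→∅; now {r, s, t, u}.
Read '0': r→{s, u}, s→{r, s}, t→∅, u→{r, u}; now {r, s, u}.
Read '1': r→{r, u}, s→{s, t, u}, u→∅; now {r, s, t, u}.
Read '0': r→{s, u}, s→{r, s}, t→∅, u→{r, u}; now {r, s, u}.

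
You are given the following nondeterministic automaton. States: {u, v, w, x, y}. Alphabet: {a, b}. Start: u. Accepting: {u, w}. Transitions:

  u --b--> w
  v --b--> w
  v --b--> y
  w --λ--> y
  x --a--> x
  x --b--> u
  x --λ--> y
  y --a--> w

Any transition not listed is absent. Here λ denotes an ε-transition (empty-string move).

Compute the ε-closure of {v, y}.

{v, y}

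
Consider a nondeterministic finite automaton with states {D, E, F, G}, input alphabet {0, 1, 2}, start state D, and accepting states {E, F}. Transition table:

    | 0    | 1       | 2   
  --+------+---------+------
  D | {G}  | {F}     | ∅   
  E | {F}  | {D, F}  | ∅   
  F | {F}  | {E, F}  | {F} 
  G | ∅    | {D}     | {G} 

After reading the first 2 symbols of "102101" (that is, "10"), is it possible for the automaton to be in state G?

No

Start in {D}.
Read '1': D→{F}; now {F}.
Read '0': F→{F}; now {F}.
State G is not in {F}.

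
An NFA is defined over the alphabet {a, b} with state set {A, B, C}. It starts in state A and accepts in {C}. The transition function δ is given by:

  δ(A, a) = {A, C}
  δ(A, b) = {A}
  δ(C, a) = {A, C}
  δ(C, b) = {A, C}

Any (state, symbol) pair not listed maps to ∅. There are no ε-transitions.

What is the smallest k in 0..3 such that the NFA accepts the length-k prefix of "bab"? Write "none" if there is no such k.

2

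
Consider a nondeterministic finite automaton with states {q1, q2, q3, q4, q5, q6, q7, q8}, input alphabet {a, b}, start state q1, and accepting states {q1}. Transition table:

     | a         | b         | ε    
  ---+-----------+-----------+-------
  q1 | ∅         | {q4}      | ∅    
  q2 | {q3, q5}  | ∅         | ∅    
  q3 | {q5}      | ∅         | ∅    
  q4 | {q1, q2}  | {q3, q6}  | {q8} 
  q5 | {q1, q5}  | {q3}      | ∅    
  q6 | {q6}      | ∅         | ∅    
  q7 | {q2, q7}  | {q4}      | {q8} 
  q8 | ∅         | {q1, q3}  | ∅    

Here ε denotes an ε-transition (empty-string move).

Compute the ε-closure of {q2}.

{q2}

Begin with {q2}.
No ε-moves leave this set, so the closure equals the set itself.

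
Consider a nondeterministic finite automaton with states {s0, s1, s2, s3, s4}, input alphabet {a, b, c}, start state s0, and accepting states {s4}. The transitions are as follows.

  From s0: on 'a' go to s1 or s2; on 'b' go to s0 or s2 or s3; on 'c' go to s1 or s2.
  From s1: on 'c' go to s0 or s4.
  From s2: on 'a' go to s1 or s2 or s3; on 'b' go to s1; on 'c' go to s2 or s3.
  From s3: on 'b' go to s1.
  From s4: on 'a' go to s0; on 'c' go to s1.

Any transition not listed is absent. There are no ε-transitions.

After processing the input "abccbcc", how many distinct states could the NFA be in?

2

Start in {s0}.
Read 'a': s0→{s1, s2}; now {s1, s2}.
Read 'b': s1→∅, s2→{s1}; now {s1}.
Read 'c': s1→{s0, s4}; now {s0, s4}.
Read 'c': s0→{s1, s2}, s4→{s1}; now {s1, s2}.
Read 'b': s1→∅, s2→{s1}; now {s1}.
Read 'c': s1→{s0, s4}; now {s0, s4}.
Read 'c': s0→{s1, s2}, s4→{s1}; now {s1, s2}.
That set has 2 states.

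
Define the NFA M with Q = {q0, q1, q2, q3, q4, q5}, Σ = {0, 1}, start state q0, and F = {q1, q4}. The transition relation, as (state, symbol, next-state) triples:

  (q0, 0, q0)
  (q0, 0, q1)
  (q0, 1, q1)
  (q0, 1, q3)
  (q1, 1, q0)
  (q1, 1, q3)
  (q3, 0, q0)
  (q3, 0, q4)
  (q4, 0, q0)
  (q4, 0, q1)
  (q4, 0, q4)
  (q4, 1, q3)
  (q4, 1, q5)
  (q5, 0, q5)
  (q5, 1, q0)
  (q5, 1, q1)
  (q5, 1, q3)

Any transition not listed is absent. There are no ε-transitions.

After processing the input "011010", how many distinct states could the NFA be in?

4

Start in {q0}.
Read '0': {q0} → {q0, q1}.
Read '1': {q0, q1} → {q0, q1, q3}.
Read '1': {q0, q1, q3} → {q0, q1, q3}.
Read '0': {q0, q1, q3} → {q0, q1, q4}.
Read '1': {q0, q1, q4} → {q0, q1, q3, q5}.
Read '0': {q0, q1, q3, q5} → {q0, q1, q4, q5}.
That set has 4 states.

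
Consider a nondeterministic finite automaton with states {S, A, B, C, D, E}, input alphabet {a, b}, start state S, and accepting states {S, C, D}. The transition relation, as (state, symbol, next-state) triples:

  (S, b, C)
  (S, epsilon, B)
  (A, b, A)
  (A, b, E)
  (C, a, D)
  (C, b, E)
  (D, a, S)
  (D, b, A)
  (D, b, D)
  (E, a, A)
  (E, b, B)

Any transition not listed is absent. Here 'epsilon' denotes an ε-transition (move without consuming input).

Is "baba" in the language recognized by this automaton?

Yes

Start: ε-closure({S}) = {S, B}.
Read 'b': S→{C}, B→∅; now {C}.
Read 'a': C→{D}; now {D}.
Read 'b': D→{A, D}; now {A, D}.
Read 'a': A→∅, D→{S}; union {S}; ε-closure = {S, B}.
The final set {S, B} contains the accepting state S.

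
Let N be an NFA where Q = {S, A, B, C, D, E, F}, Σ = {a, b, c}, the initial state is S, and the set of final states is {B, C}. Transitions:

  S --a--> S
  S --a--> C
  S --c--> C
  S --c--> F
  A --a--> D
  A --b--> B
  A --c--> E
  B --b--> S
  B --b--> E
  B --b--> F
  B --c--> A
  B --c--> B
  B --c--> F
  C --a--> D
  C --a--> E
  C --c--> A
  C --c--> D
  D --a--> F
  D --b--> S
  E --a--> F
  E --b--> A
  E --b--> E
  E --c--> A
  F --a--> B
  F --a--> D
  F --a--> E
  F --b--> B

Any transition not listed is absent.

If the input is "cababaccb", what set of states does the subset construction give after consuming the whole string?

Start in {S}.
Read 'c': {S} → {C, F}.
Read 'a': {C, F} → {B, D, E}.
Read 'b': {B, D, E} → {S, A, E, F}.
Read 'a': {S, A, E, F} → {S, B, C, D, E, F}.
Read 'b': {S, B, C, D, E, F} → {S, A, B, E, F}.
Read 'a': {S, A, B, E, F} → {S, B, C, D, E, F}.
Read 'c': {S, B, C, D, E, F} → {A, B, C, D, F}.
Read 'c': {A, B, C, D, F} → {A, B, D, E, F}.
Read 'b': {A, B, D, E, F} → {S, A, B, E, F}.

{S, A, B, E, F}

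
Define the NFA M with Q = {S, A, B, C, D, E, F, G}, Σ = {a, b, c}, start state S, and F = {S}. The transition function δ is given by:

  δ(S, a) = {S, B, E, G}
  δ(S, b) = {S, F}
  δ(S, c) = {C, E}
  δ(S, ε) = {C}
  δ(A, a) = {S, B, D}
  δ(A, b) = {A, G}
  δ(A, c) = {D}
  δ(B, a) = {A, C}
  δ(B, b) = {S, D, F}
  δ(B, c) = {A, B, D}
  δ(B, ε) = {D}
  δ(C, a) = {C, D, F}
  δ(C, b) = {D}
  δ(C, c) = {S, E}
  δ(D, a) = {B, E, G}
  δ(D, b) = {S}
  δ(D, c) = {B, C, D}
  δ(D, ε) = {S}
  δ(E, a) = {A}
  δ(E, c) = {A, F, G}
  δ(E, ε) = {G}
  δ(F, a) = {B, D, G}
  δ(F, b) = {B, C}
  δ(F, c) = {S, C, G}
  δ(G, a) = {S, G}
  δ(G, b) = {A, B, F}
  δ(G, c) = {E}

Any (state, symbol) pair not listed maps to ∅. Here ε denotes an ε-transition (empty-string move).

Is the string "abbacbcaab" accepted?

Yes

Start: ε-closure({S}) = {S, C}.
Read 'a': {S, C} → {S, B, C, D, E, F, G}.
Read 'b': {S, B, C, D, E, F, G} → {S, A, B, C, D, F}.
Read 'b': {S, A, B, C, D, F} → {S, A, B, C, D, F, G}.
Read 'a': {S, A, B, C, D, F, G} → {S, A, B, C, D, E, F, G}.
Read 'c': {S, A, B, C, D, E, F, G} → {S, A, B, C, D, E, F, G}.
Read 'b': {S, A, B, C, D, E, F, G} → {S, A, B, C, D, F, G}.
Read 'c': {S, A, B, C, D, F, G} → {S, A, B, C, D, E, G}.
Read 'a': {S, A, B, C, D, E, G} → {S, A, B, C, D, E, F, G}.
Read 'a': {S, A, B, C, D, E, F, G} → {S, A, B, C, D, E, F, G}.
Read 'b': {S, A, B, C, D, E, F, G} → {S, A, B, C, D, F, G}.
The final set {S, A, B, C, D, F, G} contains the accepting state S.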